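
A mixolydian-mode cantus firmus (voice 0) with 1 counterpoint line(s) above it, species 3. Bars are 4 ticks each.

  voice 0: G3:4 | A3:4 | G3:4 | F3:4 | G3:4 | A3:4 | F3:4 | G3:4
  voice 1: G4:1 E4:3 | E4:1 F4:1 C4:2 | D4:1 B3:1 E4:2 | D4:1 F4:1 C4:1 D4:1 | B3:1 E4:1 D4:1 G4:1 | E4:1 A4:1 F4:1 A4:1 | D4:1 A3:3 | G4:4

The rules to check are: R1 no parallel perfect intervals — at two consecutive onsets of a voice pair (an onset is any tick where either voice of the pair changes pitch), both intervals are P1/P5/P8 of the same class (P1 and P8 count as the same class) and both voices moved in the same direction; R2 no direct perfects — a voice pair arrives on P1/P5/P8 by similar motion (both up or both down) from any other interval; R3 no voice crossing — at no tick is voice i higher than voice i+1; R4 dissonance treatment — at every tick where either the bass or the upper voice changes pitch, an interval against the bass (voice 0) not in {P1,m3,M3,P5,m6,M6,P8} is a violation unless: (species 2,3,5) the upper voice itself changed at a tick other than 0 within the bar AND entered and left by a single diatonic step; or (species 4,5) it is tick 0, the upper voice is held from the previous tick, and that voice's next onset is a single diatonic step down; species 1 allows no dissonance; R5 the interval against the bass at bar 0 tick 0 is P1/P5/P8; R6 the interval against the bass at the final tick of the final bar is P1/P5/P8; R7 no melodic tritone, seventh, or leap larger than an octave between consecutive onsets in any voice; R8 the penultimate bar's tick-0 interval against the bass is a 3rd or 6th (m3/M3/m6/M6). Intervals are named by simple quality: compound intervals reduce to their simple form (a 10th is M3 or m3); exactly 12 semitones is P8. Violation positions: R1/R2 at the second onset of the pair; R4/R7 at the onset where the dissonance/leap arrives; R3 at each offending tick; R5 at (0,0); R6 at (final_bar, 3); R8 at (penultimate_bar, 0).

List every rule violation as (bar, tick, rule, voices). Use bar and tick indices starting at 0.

bar 0: v0=G3 v1=G4 downbeat P8
bar 1: v0=A3 v1=E4 downbeat P5
bar 2: v0=G3 v1=D4 downbeat P5
bar 3: v0=F3 v1=D4 downbeat M6
bar 4: v0=G3 v1=B3 downbeat M3
bar 5: v0=A3 v1=E4 downbeat P5
bar 6: v0=F3 v1=D4 downbeat M6
bar 7: v0=G3 v1=G4 downbeat P8
  -> R2 @ bar 7 tick 0 v(0, 1): F3/A3 M3 -> G3/G4 P8 similar
  -> R7 @ bar 7 tick 0 v(1,): A3->G4 leap 10st

(7, 0, R2, (0, 1))
(7, 0, R7, (1,))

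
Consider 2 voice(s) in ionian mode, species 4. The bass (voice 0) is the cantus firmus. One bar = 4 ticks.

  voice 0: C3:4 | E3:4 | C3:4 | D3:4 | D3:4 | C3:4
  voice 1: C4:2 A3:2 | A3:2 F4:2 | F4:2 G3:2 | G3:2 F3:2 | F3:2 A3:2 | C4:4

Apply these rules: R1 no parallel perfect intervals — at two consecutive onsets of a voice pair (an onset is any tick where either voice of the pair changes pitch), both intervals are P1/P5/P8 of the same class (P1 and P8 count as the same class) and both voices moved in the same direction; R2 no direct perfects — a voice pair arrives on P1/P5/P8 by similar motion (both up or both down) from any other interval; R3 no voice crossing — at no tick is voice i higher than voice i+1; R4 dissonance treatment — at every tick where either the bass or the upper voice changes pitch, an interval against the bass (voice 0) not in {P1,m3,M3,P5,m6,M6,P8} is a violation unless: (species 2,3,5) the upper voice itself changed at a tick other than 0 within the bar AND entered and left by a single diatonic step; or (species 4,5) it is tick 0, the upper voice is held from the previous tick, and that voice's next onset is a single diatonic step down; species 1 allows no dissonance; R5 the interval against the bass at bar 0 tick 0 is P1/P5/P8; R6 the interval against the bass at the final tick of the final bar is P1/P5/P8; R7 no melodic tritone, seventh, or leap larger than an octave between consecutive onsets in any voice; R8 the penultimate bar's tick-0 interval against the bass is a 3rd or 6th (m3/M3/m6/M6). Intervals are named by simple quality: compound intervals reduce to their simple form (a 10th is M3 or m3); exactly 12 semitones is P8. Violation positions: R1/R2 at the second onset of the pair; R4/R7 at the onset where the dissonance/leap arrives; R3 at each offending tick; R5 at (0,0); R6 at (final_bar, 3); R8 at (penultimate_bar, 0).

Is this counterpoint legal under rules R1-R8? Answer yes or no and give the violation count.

No (4 violations)

bar 0: v0=C3 v1=C4 (P8)
bar 1: v0=E3 v1=A3 (P4)
bar 2: v0=C3 v1=F4 (P4)
bar 3: v0=D3 v1=G3 (P4)
bar 4: v0=D3 v1=F3 (m3)
bar 5: v0=C3 v1=C4 (P8)
  R4 @ bar1.0: E3/A3 P4 untreated
  R4 @ bar1.2: E3/F4 m2 untreated
  R4 @ bar2.0: C3/F4 P4 untreated
  R7 @ bar2.2: F4->G3 leap 10st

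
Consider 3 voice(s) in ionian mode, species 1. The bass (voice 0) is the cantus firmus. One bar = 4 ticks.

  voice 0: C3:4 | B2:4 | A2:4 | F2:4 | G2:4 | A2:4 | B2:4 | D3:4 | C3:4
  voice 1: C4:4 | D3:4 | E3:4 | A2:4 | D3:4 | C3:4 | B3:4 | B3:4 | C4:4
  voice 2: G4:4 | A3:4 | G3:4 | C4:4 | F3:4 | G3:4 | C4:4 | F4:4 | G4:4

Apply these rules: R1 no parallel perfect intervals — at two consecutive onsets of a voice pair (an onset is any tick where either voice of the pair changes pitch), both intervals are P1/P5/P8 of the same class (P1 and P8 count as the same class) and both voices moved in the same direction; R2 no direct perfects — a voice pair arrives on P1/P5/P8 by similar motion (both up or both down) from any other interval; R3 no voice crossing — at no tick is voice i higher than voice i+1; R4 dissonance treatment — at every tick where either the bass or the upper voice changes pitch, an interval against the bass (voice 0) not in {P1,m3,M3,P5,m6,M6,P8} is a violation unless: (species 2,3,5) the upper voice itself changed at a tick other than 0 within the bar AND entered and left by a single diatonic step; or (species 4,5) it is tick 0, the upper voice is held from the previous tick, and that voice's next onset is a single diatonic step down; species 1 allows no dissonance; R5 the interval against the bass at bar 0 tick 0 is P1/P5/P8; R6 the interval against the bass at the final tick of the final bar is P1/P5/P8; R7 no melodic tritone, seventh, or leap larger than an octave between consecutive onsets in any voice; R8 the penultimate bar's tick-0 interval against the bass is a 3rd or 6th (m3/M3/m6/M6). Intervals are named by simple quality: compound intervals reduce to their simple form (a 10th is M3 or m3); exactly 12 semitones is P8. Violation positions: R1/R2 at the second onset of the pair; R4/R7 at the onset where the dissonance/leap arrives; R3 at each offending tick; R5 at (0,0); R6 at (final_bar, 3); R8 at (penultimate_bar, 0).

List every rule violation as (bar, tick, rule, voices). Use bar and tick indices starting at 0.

bar 0: v0=C3 v1=C4 v2=G4 downbeat P5
bar 1: v0=B2 v1=D3 v2=A3 downbeat m7
bar 2: v0=A2 v1=E3 v2=G3 downbeat m7
bar 3: v0=F2 v1=A2 v2=C4 downbeat P5
bar 4: v0=G2 v1=D3 v2=F3 downbeat m7
bar 5: v0=A2 v1=C3 v2=G3 downbeat m7
bar 6: v0=B2 v1=B3 v2=C4 downbeat m2
bar 7: v0=D3 v1=B3 v2=F4 downbeat m3
bar 8: v0=C3 v1=C4 v2=G4 downbeat P5
  -> R1 @ bar 1 tick 0 v(1, 2): C4/G4 P5 -> D3/A3 P5 similar
  -> R4 @ bar 1 tick 0 v(0, 2): B2/A3 m7 untreated
  -> R7 @ bar 1 tick 0 v(1,): C4->D3 leap 10st
  -> R7 @ bar 1 tick 0 v(2,): G4->A3 leap 10st
  -> R4 @ bar 2 tick 0 v(0, 2): A2/G3 m7 untreated
  -> R2 @ bar 4 tick 0 v(0, 1): F2/A2 M3 -> G2/D3 P5 similar
  -> R4 @ bar 4 tick 0 v(0, 2): G2/F3 m7 untreated
  -> R4 @ bar 5 tick 0 v(0, 2): A2/G3 m7 untreated
  -> R2 @ bar 6 tick 0 v(0, 1): A2/C3 m3 -> B2/B3 P8 similar
  -> R4 @ bar 6 tick 0 v(0, 2): B2/C4 m2 untreated
  -> R7 @ bar 6 tick 0 v(1,): C3->B3 leap 11st
  -> R2 @ bar 8 tick 0 v(1, 2): B3/F4 TT -> C4/G4 P5 similar

(1, 0, R1, (1, 2))
(1, 0, R4, (0, 2))
(1, 0, R7, (1,))
(1, 0, R7, (2,))
(2, 0, R4, (0, 2))
(4, 0, R2, (0, 1))
(4, 0, R4, (0, 2))
(5, 0, R4, (0, 2))
(6, 0, R2, (0, 1))
(6, 0, R4, (0, 2))
(6, 0, R7, (1,))
(8, 0, R2, (1, 2))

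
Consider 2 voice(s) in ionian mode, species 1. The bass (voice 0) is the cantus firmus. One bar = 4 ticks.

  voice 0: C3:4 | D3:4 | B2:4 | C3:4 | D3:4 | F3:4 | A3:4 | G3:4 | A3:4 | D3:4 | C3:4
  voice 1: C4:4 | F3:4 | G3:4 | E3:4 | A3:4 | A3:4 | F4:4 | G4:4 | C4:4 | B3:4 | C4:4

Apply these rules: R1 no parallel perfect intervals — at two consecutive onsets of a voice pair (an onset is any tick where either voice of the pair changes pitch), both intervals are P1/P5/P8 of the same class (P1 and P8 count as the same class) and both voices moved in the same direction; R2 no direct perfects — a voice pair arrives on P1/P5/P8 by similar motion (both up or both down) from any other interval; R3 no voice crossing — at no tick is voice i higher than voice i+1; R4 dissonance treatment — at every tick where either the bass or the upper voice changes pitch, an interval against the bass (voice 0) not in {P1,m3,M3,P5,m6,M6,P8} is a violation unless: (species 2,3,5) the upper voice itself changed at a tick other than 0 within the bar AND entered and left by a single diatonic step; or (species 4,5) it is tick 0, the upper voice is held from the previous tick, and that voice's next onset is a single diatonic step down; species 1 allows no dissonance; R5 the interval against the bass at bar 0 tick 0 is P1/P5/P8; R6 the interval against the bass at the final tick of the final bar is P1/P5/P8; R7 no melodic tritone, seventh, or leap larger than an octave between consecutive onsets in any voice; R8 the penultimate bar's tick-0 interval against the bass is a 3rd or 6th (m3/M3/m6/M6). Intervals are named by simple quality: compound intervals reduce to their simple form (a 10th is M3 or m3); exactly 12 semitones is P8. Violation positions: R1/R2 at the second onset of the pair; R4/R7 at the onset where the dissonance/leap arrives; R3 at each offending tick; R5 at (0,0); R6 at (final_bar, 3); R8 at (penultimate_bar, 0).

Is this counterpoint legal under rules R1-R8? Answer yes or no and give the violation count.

bar 0: v0=C3 v1=C4 (P8)
bar 1: v0=D3 v1=F3 (m3)
bar 2: v0=B2 v1=G3 (m6)
bar 3: v0=C3 v1=E3 (M3)
bar 4: v0=D3 v1=A3 (P5)
bar 5: v0=F3 v1=A3 (M3)
bar 6: v0=A3 v1=F4 (m6)
bar 7: v0=G3 v1=G4 (P8)
bar 8: v0=A3 v1=C4 (m3)
bar 9: v0=D3 v1=B3 (M6)
bar 10: v0=C3 v1=C4 (P8)
  R2 @ bar4.0: C3/E3 M3 -> D3/A3 P5 similar

No (1 violations)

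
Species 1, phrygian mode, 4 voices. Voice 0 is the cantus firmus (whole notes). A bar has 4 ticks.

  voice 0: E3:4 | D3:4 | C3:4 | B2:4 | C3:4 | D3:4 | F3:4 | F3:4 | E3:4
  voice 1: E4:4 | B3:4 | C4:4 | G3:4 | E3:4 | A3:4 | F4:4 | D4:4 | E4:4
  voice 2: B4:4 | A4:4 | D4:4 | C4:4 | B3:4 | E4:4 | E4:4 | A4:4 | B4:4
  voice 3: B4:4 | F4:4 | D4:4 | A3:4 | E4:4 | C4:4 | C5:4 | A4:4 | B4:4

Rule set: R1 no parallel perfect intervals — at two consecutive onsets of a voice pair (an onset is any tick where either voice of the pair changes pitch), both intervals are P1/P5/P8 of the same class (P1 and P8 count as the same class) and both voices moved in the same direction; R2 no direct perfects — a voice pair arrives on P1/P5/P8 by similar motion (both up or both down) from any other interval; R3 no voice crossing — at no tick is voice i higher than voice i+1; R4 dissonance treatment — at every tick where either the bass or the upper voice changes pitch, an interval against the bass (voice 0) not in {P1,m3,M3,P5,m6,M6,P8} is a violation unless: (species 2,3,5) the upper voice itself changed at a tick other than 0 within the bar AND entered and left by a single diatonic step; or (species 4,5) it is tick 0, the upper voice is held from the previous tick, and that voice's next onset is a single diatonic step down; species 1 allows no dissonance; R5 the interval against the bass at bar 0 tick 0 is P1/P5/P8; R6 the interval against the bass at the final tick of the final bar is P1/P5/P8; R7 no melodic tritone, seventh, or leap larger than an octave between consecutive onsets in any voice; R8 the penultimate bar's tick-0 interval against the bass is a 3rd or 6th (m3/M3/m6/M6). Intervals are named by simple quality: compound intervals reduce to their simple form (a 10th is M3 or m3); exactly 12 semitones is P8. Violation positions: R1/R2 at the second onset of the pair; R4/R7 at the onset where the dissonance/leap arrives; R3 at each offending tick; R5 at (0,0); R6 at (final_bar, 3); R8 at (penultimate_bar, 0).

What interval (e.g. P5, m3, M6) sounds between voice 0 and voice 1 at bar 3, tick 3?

m6

voice 0=B2 voice 1=G3 -> m6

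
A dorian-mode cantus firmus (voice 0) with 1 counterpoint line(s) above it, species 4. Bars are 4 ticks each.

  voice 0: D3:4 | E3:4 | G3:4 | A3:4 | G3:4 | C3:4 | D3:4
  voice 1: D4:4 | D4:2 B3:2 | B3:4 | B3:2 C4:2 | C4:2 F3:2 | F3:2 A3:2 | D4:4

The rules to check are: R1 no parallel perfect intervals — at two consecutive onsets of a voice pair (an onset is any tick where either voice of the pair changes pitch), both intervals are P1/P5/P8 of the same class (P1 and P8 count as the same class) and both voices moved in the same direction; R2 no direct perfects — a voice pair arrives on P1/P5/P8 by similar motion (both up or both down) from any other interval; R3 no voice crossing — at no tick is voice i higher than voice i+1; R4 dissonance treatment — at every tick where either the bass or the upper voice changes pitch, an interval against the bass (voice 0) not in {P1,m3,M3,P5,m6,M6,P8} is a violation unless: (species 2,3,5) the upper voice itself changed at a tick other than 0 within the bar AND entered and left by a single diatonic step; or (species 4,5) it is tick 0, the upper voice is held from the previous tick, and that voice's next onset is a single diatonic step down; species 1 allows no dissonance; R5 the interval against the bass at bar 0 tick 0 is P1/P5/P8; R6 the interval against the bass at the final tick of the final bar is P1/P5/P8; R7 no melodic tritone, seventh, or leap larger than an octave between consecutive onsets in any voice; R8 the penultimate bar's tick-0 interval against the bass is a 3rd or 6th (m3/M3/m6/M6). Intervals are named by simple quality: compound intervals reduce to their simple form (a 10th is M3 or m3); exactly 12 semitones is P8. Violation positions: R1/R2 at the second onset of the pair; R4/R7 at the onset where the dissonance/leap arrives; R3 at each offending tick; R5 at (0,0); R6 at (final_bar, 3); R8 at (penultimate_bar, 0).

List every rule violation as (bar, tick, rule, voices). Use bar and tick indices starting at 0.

(1, 0, R4, (0, 1))
(3, 0, R4, (0, 1))
(4, 0, R4, (0, 1))
(4, 2, R3, (0, 1))
(4, 2, R4, (0, 1))
(4, 3, R3, (0, 1))
(5, 0, R4, (0, 1))
(5, 0, R8, (0, 1))
(6, 0, R2, (0, 1))

bar 0: v0=D3 v1=D4 downbeat P8
bar 1: v0=E3 v1=D4 downbeat m7
bar 2: v0=G3 v1=B3 downbeat M3
bar 3: v0=A3 v1=B3 downbeat M2
bar 4: v0=G3 v1=C4 downbeat P4
bar 5: v0=C3 v1=F3 downbeat P4
bar 6: v0=D3 v1=D4 downbeat P8
  -> R4 @ bar 1 tick 0 v(0, 1): E3/D4 m7 untreated
  -> R4 @ bar 3 tick 0 v(0, 1): A3/B3 M2 untreated
  -> R4 @ bar 4 tick 0 v(0, 1): G3/C4 P4 untreated
  -> R3 @ bar 4 tick 2 v(0, 1): G3 above F3
  -> R4 @ bar 4 tick 2 v(0, 1): G3/F3 M2 untreated
  -> R3 @ bar 4 tick 3 v(0, 1): G3 above F3
  -> R4 @ bar 5 tick 0 v(0, 1): C3/F3 P4 untreated
  -> R8 @ bar 5 tick 0 v(0, 1): penult P4 not 3rd/6th
  -> R2 @ bar 6 tick 0 v(0, 1): C3/A3 M6 -> D3/D4 P8 similar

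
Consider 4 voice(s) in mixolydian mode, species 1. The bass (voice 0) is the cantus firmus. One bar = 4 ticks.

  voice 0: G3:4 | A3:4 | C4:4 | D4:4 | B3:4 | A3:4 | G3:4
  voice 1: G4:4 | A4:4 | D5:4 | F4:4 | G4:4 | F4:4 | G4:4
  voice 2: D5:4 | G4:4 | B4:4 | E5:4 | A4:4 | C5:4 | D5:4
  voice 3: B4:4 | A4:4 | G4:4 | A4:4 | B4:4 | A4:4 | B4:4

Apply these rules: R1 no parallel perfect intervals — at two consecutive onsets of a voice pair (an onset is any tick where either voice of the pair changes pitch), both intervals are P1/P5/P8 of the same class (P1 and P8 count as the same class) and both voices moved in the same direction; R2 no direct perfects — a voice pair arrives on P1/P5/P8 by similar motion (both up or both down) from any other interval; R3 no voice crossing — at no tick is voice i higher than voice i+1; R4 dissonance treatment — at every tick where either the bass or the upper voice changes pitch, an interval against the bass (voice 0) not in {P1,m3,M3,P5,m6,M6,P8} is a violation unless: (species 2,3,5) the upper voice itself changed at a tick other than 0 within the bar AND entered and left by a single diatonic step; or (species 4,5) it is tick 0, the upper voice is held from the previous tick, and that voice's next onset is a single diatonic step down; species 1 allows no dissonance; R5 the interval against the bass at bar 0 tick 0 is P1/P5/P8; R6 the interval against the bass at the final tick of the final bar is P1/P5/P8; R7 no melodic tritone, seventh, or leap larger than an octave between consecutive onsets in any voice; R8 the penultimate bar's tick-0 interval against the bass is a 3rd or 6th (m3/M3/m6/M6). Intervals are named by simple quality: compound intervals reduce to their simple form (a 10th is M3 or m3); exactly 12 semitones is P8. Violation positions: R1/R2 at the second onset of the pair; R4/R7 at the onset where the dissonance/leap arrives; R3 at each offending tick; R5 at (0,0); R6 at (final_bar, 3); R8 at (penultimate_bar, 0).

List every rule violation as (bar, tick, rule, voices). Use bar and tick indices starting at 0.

bar 0: v0=G3 v1=G4 v2=D5 v3=B4 downbeat M3
bar 1: v0=A3 v1=A4 v2=G4 v3=A4 downbeat P8
bar 2: v0=C4 v1=D5 v2=B4 v3=G4 downbeat P5
bar 3: v0=D4 v1=F4 v2=E5 v3=A4 downbeat P5
bar 4: v0=B3 v1=G4 v2=A4 v3=B4 downbeat P8
bar 5: v0=A3 v1=F4 v2=C5 v3=A4 downbeat P8
bar 6: v0=G3 v1=G4 v2=D5 v3=B4 downbeat M3
  -> R3 @ bar 0 tick 0 v(2, 3): D5 above B4
  -> R5 @ bar 0 tick 0 v(0, 3): opens on M3
  -> R3 @ bar 0 tick 1 v(2, 3): D5 above B4
  -> R3 @ bar 0 tick 2 v(2, 3): D5 above B4
  -> R3 @ bar 0 tick 3 v(2, 3): D5 above B4
  -> R1 @ bar 1 tick 0 v(0, 1): G3/G4 P8 -> A3/A4 P8 similar
  -> R3 @ bar 1 tick 0 v(1, 2): A4 above G4
  -> R4 @ bar 1 tick 0 v(0, 2): A3/G4 m7 untreated
  -> R3 @ bar 1 tick 1 v(1, 2): A4 above G4
  -> R3 @ bar 1 tick 2 v(1, 2): A4 above G4
  -> R3 @ bar 1 tick 3 v(1, 2): A4 above G4
  -> R3 @ bar 2 tick 0 v(1, 2): D5 above B4
  -> R3 @ bar 2 tick 0 v(2, 3): B4 above G4
  -> R4 @ bar 2 tick 0 v(0, 1): C4/D5 M2 untreated
  -> R4 @ bar 2 tick 0 v(0, 2): C4/B4 M7 untreated
  -> R3 @ bar 2 tick 1 v(1, 2): D5 above B4
  -> R3 @ bar 2 tick 1 v(2, 3): B4 above G4
  -> R3 @ bar 2 tick 2 v(1, 2): D5 above B4
  -> R3 @ bar 2 tick 2 v(2, 3): B4 above G4
  -> R3 @ bar 2 tick 3 v(1, 2): D5 above B4
  -> R3 @ bar 2 tick 3 v(2, 3): B4 above G4
  -> R1 @ bar 3 tick 0 v(0, 3): C4/G4 P5 -> D4/A4 P5 similar
  -> R2 @ bar 3 tick 0 v(2, 3): B4/G4 M3 -> E5/A4 P5 similar
  -> R3 @ bar 3 tick 0 v(2, 3): E5 above A4
  -> R4 @ bar 3 tick 0 v(0, 2): D4/E5 M2 untreated
  -> R3 @ bar 3 tick 1 v(2, 3): E5 above A4
  -> R3 @ bar 3 tick 2 v(2, 3): E5 above A4
  -> R3 @ bar 3 tick 3 v(2, 3): E5 above A4
  -> R4 @ bar 4 tick 0 v(0, 2): B3/A4 m7 untreated
  -> R1 @ bar 5 tick 0 v(0, 3): B3/B4 P8 -> A3/A4 P8 similar
  -> R3 @ bar 5 tick 0 v(2, 3): C5 above A4
  -> R8 @ bar 5 tick 0 v(0, 3): penult P8 not 3rd/6th
  -> R3 @ bar 5 tick 1 v(2, 3): C5 above A4
  -> R3 @ bar 5 tick 2 v(2, 3): C5 above A4
  -> R3 @ bar 5 tick 3 v(2, 3): C5 above A4
  -> R1 @ bar 6 tick 0 v(1, 2): F4/C5 P5 -> G4/D5 P5 similar
  -> R3 @ bar 6 tick 0 v(2, 3): D5 above B4
  -> R3 @ bar 6 tick 1 v(2, 3): D5 above B4
  -> R3 @ bar 6 tick 2 v(2, 3): D5 above B4
  -> R3 @ bar 6 tick 3 v(2, 3): D5 above B4
  -> R6 @ bar 6 tick 3 v(0, 3): closes on M3

(0, 0, R3, (2, 3))
(0, 0, R5, (0, 3))
(0, 1, R3, (2, 3))
(0, 2, R3, (2, 3))
(0, 3, R3, (2, 3))
(1, 0, R1, (0, 1))
(1, 0, R3, (1, 2))
(1, 0, R4, (0, 2))
(1, 1, R3, (1, 2))
(1, 2, R3, (1, 2))
(1, 3, R3, (1, 2))
(2, 0, R3, (1, 2))
(2, 0, R3, (2, 3))
(2, 0, R4, (0, 1))
(2, 0, R4, (0, 2))
(2, 1, R3, (1, 2))
(2, 1, R3, (2, 3))
(2, 2, R3, (1, 2))
(2, 2, R3, (2, 3))
(2, 3, R3, (1, 2))
(2, 3, R3, (2, 3))
(3, 0, R1, (0, 3))
(3, 0, R2, (2, 3))
(3, 0, R3, (2, 3))
(3, 0, R4, (0, 2))
(3, 1, R3, (2, 3))
(3, 2, R3, (2, 3))
(3, 3, R3, (2, 3))
(4, 0, R4, (0, 2))
(5, 0, R1, (0, 3))
(5, 0, R3, (2, 3))
(5, 0, R8, (0, 3))
(5, 1, R3, (2, 3))
(5, 2, R3, (2, 3))
(5, 3, R3, (2, 3))
(6, 0, R1, (1, 2))
(6, 0, R3, (2, 3))
(6, 1, R3, (2, 3))
(6, 2, R3, (2, 3))
(6, 3, R3, (2, 3))
(6, 3, R6, (0, 3))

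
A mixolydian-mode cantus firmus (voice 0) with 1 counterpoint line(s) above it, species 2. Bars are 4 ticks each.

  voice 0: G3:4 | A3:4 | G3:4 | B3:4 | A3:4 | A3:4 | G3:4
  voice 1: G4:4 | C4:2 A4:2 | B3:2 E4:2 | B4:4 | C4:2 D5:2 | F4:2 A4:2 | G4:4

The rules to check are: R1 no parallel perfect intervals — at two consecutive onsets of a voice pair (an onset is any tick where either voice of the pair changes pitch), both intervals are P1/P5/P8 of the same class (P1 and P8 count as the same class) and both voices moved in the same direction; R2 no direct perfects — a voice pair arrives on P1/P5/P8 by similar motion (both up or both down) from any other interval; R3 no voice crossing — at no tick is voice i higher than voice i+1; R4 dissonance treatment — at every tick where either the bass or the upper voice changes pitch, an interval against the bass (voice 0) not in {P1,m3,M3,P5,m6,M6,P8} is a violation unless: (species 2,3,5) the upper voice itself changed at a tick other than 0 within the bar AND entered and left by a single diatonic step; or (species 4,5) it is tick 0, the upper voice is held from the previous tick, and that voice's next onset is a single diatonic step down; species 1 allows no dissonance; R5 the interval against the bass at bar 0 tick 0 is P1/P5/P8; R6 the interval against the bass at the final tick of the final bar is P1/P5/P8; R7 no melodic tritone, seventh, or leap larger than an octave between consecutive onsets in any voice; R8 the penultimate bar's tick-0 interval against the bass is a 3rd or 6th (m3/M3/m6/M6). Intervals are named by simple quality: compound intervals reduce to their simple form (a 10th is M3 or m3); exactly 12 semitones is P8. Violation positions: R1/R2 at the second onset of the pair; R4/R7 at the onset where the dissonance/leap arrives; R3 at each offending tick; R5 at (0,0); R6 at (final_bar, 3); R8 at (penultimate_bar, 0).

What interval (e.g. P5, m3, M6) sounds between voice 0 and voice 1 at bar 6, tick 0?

P8

voice 0=G3 voice 1=G4 -> P8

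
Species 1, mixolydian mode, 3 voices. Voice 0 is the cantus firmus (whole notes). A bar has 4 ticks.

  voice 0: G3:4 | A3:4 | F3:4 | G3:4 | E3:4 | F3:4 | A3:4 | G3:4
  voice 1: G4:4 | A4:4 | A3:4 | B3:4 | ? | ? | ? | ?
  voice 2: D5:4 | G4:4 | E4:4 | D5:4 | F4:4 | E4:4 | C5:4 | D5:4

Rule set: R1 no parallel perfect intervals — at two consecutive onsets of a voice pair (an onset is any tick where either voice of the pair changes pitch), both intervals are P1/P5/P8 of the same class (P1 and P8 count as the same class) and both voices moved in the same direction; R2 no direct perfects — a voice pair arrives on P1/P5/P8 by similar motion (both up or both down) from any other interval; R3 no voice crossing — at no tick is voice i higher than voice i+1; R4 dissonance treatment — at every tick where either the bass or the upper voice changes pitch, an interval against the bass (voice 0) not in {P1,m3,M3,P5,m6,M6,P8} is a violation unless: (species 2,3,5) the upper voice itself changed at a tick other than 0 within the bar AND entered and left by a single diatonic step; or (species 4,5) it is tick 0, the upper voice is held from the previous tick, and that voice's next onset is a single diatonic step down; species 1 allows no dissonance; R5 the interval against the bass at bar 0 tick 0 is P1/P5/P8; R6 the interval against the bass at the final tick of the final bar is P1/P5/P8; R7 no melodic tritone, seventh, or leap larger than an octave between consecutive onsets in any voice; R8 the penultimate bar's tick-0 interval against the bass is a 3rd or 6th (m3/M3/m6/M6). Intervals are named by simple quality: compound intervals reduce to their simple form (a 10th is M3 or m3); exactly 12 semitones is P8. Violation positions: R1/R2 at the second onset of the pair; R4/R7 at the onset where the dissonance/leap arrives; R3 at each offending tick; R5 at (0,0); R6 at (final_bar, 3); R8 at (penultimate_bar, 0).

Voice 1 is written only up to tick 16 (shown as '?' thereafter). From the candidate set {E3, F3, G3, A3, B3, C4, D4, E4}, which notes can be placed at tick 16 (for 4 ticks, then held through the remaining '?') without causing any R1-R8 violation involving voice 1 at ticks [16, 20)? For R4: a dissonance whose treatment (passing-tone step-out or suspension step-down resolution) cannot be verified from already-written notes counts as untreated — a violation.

E3: violates R2
F3: violates R2,R4,R7
G3: legal
A3: violates R4
B3: legal
C4: legal
D4: violates R4
E4: legal

{B3, C4, E4, G3}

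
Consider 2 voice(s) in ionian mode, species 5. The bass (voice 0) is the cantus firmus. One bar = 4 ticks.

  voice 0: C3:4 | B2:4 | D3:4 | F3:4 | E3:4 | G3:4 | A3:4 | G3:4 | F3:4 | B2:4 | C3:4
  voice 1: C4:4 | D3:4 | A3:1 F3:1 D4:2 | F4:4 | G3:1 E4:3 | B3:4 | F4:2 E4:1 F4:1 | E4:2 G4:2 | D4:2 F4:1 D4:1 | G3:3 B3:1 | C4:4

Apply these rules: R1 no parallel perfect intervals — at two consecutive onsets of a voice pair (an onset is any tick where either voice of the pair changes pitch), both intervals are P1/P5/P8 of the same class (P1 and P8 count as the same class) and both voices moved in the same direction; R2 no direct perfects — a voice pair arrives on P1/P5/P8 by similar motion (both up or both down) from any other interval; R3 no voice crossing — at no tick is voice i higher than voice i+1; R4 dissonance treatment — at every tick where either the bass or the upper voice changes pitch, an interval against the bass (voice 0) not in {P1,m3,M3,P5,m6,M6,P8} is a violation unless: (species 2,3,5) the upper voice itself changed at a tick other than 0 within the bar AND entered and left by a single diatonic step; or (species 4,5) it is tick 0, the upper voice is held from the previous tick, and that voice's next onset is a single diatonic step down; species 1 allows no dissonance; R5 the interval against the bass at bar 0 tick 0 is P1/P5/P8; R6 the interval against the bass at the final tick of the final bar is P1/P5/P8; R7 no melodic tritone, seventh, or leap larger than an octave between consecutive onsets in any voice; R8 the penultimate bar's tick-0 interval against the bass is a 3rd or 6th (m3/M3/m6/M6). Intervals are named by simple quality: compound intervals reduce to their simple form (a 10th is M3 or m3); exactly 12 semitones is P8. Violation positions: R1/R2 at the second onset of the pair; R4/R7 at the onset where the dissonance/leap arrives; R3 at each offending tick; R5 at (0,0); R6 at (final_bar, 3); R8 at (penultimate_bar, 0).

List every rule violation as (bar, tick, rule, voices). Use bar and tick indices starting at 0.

(1, 0, R7, (1,))
(2, 0, R2, (0, 1))
(3, 0, R1, (0, 1))
(4, 0, R7, (1,))
(6, 0, R7, (1,))
(9, 0, R7, (0,))
(10, 0, R1, (0, 1))

bar 0: v0=C3 v1=C4 downbeat P8
bar 1: v0=B2 v1=D3 downbeat m3
bar 2: v0=D3 v1=A3 downbeat P5
bar 3: v0=F3 v1=F4 downbeat P8
bar 4: v0=E3 v1=G3 downbeat m3
bar 5: v0=G3 v1=B3 downbeat M3
bar 6: v0=A3 v1=F4 downbeat m6
bar 7: v0=G3 v1=E4 downbeat M6
bar 8: v0=F3 v1=D4 downbeat M6
bar 9: v0=B2 v1=G3 downbeat m6
bar 10: v0=C3 v1=C4 downbeat P8
  -> R7 @ bar 1 tick 0 v(1,): C4->D3 leap 10st
  -> R2 @ bar 2 tick 0 v(0, 1): B2/D3 m3 -> D3/A3 P5 similar
  -> R1 @ bar 3 tick 0 v(0, 1): D3/D4 P8 -> F3/F4 P8 similar
  -> R7 @ bar 4 tick 0 v(1,): F4->G3 leap 10st
  -> R7 @ bar 6 tick 0 v(1,): B3->F4 leap 6st
  -> R7 @ bar 9 tick 0 v(0,): F3->B2 leap 6st
  -> R1 @ bar 10 tick 0 v(0, 1): B2/B3 P8 -> C3/C4 P8 similar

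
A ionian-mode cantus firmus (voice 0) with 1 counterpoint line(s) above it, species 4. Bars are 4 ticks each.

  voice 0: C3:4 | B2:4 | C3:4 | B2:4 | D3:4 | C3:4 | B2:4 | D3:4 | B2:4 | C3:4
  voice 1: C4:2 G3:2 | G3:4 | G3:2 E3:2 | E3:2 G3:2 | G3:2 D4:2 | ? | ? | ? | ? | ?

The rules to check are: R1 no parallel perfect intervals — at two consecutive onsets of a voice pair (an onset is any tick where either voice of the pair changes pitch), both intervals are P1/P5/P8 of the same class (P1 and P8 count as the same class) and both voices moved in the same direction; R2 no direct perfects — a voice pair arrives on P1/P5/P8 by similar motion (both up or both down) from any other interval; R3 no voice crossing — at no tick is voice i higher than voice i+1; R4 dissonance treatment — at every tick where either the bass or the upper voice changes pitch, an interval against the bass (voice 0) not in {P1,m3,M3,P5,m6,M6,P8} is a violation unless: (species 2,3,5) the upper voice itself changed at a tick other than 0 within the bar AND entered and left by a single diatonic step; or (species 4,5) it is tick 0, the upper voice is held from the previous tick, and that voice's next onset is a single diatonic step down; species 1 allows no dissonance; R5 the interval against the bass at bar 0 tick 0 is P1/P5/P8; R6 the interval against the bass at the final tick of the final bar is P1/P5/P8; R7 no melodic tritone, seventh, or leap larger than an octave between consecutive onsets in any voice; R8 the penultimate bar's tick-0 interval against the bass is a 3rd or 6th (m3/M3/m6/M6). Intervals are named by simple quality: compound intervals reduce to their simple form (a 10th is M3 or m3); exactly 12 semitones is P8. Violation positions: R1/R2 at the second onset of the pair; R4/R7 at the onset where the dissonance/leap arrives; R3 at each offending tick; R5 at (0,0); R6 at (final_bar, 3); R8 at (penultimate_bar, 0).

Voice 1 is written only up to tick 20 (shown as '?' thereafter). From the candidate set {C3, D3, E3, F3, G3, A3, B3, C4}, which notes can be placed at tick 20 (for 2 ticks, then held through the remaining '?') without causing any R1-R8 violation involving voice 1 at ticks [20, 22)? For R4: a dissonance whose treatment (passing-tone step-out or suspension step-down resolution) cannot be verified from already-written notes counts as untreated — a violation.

C3: violates R1,R7
D3: violates R4
E3: violates R7
F3: violates R4
G3: violates R2
A3: legal
B3: violates R4
C4: violates R1

{A3}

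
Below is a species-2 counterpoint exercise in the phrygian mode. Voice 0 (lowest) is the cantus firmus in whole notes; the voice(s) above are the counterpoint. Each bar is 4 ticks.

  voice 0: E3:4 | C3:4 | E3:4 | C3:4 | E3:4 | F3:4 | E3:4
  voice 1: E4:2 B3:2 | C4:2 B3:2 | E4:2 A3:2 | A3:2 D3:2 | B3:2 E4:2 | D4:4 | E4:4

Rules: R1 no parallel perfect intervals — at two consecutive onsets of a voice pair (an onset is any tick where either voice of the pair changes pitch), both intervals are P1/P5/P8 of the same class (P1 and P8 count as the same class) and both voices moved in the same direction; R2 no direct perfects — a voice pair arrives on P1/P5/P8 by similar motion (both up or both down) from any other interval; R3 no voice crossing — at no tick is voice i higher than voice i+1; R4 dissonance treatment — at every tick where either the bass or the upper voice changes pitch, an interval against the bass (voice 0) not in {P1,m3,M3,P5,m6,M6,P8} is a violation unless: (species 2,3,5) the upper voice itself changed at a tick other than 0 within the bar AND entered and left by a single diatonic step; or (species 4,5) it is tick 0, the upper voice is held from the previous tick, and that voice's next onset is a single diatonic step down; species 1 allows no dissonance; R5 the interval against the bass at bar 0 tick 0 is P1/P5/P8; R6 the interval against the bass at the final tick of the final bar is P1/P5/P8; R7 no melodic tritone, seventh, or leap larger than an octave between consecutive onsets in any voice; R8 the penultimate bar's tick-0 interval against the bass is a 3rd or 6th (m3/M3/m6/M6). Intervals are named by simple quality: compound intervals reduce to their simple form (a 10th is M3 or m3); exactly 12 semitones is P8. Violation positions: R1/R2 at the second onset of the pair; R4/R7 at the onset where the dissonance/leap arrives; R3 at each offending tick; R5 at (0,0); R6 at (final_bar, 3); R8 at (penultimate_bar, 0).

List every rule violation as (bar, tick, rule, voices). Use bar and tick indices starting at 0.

bar 0: v0=E3 v1=E4 downbeat P8
bar 1: v0=C3 v1=C4 downbeat P8
bar 2: v0=E3 v1=E4 downbeat P8
bar 3: v0=C3 v1=A3 downbeat M6
bar 4: v0=E3 v1=B3 downbeat P5
bar 5: v0=F3 v1=D4 downbeat M6
bar 6: v0=E3 v1=E4 downbeat P8
  -> R4 @ bar 1 tick 2 v(0, 1): C3/B3 M7 untreated
  -> R2 @ bar 2 tick 0 v(0, 1): C3/B3 M7 -> E3/E4 P8 similar
  -> R4 @ bar 2 tick 2 v(0, 1): E3/A3 P4 untreated
  -> R4 @ bar 3 tick 2 v(0, 1): C3/D3 M2 untreated
  -> R2 @ bar 4 tick 0 v(0, 1): C3/D3 M2 -> E3/B3 P5 similar

(1, 2, R4, (0, 1))
(2, 0, R2, (0, 1))
(2, 2, R4, (0, 1))
(3, 2, R4, (0, 1))
(4, 0, R2, (0, 1))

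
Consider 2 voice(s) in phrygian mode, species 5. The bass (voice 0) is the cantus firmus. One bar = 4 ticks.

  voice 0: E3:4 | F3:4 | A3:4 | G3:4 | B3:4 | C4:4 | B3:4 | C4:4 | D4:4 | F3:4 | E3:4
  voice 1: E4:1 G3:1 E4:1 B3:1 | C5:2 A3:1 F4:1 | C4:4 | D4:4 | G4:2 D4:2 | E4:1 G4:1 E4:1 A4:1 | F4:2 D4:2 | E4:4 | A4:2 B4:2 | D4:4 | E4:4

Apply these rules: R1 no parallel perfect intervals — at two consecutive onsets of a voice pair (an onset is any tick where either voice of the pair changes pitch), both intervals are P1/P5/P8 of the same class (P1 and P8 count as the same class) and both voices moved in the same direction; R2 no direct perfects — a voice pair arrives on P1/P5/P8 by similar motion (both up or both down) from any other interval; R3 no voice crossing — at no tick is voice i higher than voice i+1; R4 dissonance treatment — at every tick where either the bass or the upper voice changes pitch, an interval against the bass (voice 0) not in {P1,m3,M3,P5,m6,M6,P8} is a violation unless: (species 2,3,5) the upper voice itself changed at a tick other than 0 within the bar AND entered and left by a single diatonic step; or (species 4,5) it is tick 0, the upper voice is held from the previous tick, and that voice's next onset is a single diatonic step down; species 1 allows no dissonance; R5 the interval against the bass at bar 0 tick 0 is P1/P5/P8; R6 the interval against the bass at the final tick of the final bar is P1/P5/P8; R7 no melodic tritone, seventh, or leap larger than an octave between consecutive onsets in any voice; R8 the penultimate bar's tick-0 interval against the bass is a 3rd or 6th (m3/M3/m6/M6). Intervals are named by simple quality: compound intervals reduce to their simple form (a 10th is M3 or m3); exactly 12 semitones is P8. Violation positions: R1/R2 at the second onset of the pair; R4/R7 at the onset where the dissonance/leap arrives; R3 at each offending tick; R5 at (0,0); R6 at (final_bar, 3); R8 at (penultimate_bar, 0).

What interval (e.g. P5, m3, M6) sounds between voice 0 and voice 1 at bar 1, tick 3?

P8

voice 0=F3 voice 1=F4 -> P8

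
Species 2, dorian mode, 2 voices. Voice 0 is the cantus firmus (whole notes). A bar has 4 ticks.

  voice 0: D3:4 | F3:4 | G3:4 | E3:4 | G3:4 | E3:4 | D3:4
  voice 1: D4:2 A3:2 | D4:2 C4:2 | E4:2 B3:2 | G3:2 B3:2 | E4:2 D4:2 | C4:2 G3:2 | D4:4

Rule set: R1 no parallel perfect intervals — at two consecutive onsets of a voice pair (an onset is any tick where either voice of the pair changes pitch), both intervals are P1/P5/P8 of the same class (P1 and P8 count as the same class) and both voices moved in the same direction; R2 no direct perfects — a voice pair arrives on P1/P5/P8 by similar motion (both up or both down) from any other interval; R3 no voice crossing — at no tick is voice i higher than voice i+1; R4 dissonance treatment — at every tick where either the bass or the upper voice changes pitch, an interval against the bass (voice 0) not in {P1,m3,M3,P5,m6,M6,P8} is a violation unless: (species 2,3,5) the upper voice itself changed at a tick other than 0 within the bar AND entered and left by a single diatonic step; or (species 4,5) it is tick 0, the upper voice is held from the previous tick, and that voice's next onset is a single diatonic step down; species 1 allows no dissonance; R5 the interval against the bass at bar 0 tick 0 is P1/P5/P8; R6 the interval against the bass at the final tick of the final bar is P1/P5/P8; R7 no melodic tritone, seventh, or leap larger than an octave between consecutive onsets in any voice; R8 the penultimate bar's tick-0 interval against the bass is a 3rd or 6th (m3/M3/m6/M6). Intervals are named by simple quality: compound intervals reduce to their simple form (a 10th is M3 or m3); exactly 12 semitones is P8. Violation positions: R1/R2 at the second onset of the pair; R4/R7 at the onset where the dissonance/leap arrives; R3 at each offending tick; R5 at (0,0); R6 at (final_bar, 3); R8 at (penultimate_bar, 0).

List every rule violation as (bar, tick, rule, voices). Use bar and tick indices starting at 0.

bar 0: v0=D3 v1=D4 downbeat P8
bar 1: v0=F3 v1=D4 downbeat M6
bar 2: v0=G3 v1=E4 downbeat M6
bar 3: v0=E3 v1=G3 downbeat m3
bar 4: v0=G3 v1=E4 downbeat M6
bar 5: v0=E3 v1=C4 downbeat m6
bar 6: v0=D3 v1=D4 downbeat P8

No violations across 7 bars (D3..D3 vs D4..D4).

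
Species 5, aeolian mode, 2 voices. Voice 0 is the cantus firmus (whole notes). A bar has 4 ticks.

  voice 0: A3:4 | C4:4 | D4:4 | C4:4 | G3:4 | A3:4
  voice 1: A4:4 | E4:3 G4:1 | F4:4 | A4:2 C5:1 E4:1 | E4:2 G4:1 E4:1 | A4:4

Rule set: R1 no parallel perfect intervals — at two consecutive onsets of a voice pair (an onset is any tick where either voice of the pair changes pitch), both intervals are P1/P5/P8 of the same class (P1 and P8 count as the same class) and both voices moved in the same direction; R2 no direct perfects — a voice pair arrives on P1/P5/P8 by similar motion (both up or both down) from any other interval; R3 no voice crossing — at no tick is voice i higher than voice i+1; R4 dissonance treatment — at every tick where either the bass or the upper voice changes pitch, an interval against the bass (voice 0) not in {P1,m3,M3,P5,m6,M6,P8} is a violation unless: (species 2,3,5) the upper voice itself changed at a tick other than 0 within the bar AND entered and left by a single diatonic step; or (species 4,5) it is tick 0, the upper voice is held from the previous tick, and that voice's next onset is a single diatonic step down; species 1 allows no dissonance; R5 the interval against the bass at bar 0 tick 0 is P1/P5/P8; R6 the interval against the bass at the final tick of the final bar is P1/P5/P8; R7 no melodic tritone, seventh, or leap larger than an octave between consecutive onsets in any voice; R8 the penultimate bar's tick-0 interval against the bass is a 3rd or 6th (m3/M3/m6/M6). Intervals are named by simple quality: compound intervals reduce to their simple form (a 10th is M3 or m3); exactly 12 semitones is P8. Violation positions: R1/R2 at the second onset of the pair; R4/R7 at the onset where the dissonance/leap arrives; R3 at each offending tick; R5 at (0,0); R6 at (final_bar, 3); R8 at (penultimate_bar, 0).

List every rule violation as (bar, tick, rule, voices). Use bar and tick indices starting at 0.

bar 0: v0=A3 v1=A4 downbeat P8
bar 1: v0=C4 v1=E4 downbeat M3
bar 2: v0=D4 v1=F4 downbeat m3
bar 3: v0=C4 v1=A4 downbeat M6
bar 4: v0=G3 v1=E4 downbeat M6
bar 5: v0=A3 v1=A4 downbeat P8
  -> R2 @ bar 5 tick 0 v(0, 1): G3/E4 M6 -> A3/A4 P8 similar

(5, 0, R2, (0, 1))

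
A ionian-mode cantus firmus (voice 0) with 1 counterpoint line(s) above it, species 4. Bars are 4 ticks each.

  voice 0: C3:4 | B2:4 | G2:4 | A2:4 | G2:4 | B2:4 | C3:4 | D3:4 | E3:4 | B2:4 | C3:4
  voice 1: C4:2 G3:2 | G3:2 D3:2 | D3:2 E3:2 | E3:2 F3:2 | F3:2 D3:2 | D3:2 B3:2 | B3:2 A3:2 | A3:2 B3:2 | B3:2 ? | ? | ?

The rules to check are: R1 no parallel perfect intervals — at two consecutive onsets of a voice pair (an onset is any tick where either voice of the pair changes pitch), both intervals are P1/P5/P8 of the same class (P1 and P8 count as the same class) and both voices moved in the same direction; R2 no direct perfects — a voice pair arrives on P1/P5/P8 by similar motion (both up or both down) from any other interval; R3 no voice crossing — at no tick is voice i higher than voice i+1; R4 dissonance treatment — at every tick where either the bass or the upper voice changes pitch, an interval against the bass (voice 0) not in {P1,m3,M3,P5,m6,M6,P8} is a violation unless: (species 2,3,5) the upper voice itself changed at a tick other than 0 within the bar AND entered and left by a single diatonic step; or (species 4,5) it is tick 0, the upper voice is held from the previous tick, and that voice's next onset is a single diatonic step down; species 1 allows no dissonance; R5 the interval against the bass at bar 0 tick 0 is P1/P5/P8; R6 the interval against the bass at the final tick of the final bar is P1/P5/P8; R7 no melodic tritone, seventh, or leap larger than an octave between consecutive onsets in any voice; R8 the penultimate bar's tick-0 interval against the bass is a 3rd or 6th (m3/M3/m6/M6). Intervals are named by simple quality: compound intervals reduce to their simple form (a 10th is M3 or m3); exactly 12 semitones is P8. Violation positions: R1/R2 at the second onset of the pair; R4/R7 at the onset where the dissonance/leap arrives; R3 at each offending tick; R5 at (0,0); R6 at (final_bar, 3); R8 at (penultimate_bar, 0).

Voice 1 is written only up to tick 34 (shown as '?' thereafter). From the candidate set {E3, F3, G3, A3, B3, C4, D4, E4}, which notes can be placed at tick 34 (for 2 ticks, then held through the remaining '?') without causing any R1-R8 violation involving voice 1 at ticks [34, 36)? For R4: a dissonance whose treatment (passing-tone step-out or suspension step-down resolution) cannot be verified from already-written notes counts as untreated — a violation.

E3: legal
F3: violates R4,R7
G3: legal
A3: violates R4
B3: legal
C4: legal
D4: violates R4
E4: legal

{B3, C4, E3, E4, G3}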